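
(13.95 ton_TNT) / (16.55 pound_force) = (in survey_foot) 2.601e+09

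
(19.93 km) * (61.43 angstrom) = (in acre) 3.025e-08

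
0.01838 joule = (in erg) 1.838e+05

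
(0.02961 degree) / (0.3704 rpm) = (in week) 2.203e-08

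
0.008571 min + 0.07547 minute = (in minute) 0.08404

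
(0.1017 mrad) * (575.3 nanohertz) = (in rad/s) 5.851e-11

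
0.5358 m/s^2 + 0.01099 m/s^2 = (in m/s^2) 0.5468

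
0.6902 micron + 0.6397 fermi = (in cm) 6.902e-05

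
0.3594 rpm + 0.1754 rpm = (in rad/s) 0.056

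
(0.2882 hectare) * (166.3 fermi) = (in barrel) 3.015e-09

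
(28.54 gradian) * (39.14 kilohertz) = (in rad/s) 1.755e+04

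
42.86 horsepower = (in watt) 3.196e+04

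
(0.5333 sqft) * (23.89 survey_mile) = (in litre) 1.905e+06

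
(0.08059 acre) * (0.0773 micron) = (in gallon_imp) 0.005545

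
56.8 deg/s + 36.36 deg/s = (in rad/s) 1.626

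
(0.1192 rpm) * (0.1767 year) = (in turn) 1.107e+04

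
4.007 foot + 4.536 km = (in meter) 4537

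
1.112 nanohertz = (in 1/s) 1.112e-09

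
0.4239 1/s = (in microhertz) 4.239e+05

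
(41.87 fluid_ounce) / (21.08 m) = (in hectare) 5.874e-09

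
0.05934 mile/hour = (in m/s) 0.02653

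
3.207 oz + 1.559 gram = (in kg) 0.09248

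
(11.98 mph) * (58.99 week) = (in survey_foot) 6.269e+08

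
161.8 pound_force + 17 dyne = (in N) 719.7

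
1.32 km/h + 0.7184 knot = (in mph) 1.647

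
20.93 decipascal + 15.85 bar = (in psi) 229.9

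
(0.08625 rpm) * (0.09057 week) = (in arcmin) 1.701e+06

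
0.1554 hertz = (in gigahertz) 1.554e-10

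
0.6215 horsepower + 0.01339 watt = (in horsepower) 0.6215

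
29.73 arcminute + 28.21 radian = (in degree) 1617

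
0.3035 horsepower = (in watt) 226.3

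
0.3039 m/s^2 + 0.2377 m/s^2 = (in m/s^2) 0.5416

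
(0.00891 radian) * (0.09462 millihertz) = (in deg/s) 4.83e-05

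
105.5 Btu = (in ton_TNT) 2.66e-05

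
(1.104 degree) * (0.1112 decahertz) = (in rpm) 0.2046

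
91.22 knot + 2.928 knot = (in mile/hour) 108.3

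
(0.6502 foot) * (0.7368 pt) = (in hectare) 5.151e-09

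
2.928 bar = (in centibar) 292.8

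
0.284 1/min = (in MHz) 4.733e-09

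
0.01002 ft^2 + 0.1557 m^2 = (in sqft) 1.686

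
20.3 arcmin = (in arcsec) 1218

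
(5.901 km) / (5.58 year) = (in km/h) 0.0001207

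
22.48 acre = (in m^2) 9.097e+04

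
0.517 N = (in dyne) 5.17e+04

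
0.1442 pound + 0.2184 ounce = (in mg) 7.16e+04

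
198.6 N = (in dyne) 1.986e+07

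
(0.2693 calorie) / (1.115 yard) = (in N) 1.105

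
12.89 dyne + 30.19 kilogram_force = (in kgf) 30.19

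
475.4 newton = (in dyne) 4.754e+07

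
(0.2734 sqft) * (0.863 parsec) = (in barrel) 4.254e+15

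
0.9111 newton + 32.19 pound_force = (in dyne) 1.441e+07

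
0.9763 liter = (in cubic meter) 0.0009763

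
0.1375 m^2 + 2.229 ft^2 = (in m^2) 0.3446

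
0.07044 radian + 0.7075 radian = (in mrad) 777.9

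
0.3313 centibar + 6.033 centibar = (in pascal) 6364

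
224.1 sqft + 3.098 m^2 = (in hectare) 0.002392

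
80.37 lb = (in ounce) 1286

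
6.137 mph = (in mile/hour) 6.137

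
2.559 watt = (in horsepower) 0.003432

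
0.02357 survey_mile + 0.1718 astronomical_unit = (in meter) 2.57e+10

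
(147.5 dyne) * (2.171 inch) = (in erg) 813.4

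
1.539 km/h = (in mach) 0.001256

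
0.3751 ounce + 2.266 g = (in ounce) 0.455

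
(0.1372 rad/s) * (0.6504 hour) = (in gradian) 2.045e+04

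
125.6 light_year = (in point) 3.368e+21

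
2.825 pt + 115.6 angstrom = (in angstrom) 9.966e+06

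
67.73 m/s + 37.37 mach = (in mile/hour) 2.862e+04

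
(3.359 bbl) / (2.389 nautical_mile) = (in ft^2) 0.001299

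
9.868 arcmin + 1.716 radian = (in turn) 0.2736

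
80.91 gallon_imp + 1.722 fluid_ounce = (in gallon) 97.18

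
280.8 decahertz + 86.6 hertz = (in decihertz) 2.895e+04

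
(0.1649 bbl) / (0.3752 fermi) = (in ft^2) 7.521e+14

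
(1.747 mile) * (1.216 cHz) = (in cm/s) 3419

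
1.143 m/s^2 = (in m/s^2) 1.143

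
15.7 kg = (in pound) 34.61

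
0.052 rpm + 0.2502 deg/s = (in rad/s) 0.009812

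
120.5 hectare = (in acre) 297.8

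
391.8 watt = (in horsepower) 0.5254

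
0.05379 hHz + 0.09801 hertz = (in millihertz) 5477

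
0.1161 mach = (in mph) 88.43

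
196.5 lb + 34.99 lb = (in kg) 105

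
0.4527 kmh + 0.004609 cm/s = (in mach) 0.0003694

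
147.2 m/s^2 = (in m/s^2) 147.2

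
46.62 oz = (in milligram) 1.322e+06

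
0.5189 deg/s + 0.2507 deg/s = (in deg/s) 0.7696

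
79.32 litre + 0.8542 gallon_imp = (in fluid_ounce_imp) 2928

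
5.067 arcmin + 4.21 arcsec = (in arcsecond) 308.2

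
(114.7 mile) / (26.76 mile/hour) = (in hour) 4.286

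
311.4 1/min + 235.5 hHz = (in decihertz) 2.356e+05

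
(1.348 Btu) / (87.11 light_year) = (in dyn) 1.726e-10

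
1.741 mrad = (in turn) 0.0002771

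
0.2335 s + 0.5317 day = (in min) 765.7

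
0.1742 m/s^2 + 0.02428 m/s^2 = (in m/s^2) 0.1985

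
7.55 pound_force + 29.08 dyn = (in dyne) 3.358e+06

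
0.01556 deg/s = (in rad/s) 0.0002716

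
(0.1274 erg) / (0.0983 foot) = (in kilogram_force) 4.336e-08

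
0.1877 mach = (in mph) 143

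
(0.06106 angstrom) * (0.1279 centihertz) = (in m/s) 7.81e-15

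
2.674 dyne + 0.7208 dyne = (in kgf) 3.462e-06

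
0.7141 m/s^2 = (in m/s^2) 0.7141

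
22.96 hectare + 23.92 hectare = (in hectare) 46.88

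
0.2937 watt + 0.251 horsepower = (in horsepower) 0.2514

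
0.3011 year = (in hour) 2638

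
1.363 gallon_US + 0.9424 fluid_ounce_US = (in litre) 5.187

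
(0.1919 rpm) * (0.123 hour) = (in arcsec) 1.835e+06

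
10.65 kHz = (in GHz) 1.065e-05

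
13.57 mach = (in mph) 1.034e+04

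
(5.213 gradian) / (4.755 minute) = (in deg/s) 0.01644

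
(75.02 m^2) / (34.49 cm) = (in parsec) 7.049e-15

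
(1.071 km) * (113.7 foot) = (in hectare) 3.712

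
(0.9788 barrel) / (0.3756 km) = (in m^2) 0.0004143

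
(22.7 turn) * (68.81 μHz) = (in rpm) 0.09372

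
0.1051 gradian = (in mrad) 1.651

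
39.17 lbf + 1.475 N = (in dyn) 1.757e+07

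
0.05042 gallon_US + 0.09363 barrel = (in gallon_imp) 3.316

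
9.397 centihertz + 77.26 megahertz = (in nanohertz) 7.726e+16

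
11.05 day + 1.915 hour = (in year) 0.03049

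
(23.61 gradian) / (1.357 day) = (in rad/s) 3.163e-06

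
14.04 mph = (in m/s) 6.276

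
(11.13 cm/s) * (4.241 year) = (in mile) 9250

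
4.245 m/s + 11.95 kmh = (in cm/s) 756.4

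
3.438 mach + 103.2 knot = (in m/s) 1224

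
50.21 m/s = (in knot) 97.6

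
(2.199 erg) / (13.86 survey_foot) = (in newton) 5.205e-08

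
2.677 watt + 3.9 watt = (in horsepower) 0.00882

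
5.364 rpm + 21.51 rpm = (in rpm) 26.87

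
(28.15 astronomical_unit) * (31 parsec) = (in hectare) 4.028e+26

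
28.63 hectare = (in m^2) 2.863e+05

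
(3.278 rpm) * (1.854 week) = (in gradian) 2.45e+07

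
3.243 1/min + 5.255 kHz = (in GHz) 5.255e-06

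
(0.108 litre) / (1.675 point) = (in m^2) 0.1828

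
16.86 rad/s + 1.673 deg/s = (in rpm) 161.3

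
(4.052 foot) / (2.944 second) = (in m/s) 0.4195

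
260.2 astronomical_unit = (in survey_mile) 2.419e+10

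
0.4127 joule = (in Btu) 0.0003912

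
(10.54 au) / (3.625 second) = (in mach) 1.277e+09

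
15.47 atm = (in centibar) 1567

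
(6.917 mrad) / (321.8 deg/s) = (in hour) 3.421e-07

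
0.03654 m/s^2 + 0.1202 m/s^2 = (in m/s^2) 0.1567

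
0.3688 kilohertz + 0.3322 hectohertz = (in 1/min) 2.412e+04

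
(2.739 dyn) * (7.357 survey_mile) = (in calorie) 0.07751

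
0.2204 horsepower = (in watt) 164.4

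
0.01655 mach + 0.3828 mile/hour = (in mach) 0.01705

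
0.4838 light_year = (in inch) 1.802e+17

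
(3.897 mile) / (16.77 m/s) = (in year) 1.186e-05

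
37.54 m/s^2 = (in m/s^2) 37.54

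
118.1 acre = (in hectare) 47.79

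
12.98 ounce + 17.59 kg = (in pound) 39.59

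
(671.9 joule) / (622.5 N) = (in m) 1.079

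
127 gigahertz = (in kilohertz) 1.27e+08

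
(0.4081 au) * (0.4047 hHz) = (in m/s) 2.471e+12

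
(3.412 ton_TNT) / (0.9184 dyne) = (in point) 4.406e+18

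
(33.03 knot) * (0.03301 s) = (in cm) 56.09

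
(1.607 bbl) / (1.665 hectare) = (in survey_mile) 9.535e-09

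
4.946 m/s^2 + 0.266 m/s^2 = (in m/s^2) 5.212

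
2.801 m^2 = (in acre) 0.0006921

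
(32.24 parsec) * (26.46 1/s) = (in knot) 5.117e+19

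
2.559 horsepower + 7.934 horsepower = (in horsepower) 10.49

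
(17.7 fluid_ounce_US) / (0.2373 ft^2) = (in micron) 2.374e+04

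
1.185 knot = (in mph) 1.364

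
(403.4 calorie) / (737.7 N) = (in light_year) 2.418e-16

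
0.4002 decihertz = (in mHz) 40.02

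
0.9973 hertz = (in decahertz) 0.09973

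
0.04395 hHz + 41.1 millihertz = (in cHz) 443.6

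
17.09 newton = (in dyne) 1.709e+06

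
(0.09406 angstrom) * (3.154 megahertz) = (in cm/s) 0.002967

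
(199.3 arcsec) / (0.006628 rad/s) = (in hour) 4.049e-05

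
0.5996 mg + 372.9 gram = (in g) 372.9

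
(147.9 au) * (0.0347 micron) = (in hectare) 76.78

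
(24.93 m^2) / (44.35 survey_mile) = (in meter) 0.0003493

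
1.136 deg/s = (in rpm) 0.1893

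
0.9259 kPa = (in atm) 0.009138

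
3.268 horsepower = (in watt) 2437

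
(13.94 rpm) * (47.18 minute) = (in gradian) 2.631e+05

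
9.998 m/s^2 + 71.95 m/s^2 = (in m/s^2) 81.95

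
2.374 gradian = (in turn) 0.005935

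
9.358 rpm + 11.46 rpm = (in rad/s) 2.18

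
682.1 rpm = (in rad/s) 71.43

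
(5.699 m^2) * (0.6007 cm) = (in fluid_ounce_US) 1158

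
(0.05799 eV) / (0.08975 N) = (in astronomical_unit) 6.92e-31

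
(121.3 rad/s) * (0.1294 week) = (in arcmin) 3.263e+10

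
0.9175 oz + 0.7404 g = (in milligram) 2.675e+04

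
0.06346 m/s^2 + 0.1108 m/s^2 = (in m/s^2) 0.1743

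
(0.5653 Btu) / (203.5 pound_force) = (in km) 0.0006589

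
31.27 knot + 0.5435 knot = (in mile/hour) 36.61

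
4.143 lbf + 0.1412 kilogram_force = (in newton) 19.81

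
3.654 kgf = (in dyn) 3.583e+06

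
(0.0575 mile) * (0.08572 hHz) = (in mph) 1774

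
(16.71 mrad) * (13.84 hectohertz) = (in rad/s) 23.13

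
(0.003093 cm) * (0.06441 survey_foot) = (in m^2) 6.072e-07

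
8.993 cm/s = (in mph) 0.2012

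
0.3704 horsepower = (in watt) 276.2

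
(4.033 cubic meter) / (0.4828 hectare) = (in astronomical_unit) 5.584e-15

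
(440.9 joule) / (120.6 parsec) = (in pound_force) 2.664e-17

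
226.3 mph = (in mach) 0.2971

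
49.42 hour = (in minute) 2965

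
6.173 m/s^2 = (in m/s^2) 6.173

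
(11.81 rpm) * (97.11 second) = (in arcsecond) 2.477e+07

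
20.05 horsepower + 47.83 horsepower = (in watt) 5.062e+04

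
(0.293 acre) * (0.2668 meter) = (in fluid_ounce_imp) 1.113e+07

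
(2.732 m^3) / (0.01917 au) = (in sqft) 1.025e-08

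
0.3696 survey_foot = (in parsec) 3.651e-18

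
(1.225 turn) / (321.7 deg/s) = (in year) 4.347e-08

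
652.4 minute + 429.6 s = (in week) 0.06543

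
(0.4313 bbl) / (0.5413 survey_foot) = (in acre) 0.0001027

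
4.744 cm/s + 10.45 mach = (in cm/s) 3.558e+05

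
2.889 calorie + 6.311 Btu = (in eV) 4.163e+22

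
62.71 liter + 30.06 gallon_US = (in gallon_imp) 38.82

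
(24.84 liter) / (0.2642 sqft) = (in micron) 1.012e+06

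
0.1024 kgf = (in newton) 1.004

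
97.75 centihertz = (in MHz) 9.775e-07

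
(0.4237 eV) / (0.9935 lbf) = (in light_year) 1.624e-36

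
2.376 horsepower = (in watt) 1772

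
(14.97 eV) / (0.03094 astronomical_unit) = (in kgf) 5.284e-29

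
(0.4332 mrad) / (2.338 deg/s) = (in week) 1.755e-08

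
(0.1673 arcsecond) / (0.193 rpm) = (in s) 4.013e-05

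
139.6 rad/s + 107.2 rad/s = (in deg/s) 1.414e+04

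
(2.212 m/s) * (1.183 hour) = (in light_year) 9.957e-13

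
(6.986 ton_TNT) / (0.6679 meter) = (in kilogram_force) 4.463e+09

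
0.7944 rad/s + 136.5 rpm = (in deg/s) 864.5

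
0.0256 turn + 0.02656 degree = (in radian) 0.1613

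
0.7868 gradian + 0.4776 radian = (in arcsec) 1.011e+05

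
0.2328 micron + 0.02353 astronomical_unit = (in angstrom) 3.52e+19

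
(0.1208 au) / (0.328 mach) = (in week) 267.5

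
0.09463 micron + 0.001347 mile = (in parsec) 7.025e-17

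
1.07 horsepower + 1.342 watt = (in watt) 799.2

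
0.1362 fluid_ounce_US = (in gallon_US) 0.001064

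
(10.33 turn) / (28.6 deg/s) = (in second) 130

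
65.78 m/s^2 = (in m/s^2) 65.78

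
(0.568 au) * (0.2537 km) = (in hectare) 2.156e+09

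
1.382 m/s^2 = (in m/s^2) 1.382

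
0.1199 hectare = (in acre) 0.2963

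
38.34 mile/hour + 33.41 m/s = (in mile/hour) 113.1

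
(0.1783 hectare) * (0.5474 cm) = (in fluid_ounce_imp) 3.435e+05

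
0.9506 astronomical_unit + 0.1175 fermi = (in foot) 4.666e+11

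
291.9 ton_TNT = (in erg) 1.221e+19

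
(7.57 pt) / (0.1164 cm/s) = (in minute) 0.03824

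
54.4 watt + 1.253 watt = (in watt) 55.65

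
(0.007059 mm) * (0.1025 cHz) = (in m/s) 7.235e-09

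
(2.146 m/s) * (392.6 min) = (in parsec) 1.638e-12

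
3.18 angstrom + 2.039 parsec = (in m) 6.292e+16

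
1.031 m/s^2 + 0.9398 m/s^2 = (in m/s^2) 1.971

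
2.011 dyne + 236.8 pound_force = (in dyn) 1.053e+08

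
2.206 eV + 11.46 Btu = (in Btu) 11.46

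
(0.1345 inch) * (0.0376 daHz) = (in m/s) 0.001285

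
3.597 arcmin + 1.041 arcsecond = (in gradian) 0.06693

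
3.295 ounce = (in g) 93.41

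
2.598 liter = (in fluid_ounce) 87.85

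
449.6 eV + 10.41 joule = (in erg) 1.041e+08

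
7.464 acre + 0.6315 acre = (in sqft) 3.526e+05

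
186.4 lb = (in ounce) 2982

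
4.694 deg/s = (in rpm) 0.7823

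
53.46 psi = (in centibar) 368.6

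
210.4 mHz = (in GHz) 2.104e-10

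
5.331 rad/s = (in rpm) 50.91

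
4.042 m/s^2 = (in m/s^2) 4.042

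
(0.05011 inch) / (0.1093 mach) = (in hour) 9.5e-09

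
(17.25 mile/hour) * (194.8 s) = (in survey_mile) 0.9334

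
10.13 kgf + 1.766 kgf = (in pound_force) 26.23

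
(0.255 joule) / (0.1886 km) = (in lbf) 0.000304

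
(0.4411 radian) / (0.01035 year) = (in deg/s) 7.743e-05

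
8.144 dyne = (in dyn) 8.144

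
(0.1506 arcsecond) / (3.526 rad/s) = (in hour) 5.752e-11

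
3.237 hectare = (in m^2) 3.237e+04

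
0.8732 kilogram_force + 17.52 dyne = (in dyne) 8.563e+05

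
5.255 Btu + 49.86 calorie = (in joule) 5753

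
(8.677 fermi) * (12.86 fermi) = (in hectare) 1.116e-32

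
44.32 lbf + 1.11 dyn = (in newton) 197.1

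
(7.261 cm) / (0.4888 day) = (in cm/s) 0.0001719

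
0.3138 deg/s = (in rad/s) 0.005477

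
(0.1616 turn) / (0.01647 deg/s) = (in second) 3532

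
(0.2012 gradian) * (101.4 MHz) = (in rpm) 3.06e+06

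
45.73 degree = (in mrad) 798.1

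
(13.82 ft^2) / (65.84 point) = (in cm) 5528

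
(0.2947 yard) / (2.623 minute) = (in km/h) 0.006164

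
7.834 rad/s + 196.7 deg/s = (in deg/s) 645.6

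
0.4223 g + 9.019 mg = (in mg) 431.3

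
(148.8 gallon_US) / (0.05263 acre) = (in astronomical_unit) 1.768e-14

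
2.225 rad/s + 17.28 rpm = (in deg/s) 231.2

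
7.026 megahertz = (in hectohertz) 7.026e+04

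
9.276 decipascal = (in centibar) 0.0009276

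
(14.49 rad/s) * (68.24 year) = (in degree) 1.787e+12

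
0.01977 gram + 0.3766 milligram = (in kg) 2.015e-05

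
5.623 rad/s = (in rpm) 53.7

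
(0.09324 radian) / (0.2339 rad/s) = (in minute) 0.006644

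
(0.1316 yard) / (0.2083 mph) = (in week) 2.137e-06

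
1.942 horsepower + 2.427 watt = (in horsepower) 1.945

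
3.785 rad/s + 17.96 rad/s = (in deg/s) 1246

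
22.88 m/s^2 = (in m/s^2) 22.88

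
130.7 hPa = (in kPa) 13.07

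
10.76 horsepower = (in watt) 8024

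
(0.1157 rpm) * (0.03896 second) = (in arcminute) 1.623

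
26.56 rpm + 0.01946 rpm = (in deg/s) 159.5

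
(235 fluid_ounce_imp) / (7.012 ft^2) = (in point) 29.05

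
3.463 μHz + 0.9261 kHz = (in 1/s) 926.1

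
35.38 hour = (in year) 0.004039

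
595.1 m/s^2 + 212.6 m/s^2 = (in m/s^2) 807.7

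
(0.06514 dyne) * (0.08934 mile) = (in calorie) 2.238e-05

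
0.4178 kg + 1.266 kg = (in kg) 1.684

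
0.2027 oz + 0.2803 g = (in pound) 0.01329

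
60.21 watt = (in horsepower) 0.08074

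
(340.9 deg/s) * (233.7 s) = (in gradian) 8.852e+04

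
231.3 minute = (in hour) 3.855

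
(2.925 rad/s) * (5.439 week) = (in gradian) 6.125e+08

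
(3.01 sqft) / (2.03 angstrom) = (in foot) 4.519e+09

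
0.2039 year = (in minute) 1.072e+05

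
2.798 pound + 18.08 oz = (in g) 1782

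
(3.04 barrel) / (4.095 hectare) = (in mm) 0.0118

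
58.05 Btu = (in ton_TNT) 1.464e-05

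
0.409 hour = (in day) 0.01704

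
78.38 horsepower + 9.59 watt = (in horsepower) 78.39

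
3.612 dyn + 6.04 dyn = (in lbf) 2.17e-05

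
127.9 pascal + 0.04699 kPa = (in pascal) 174.9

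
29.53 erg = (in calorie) 7.058e-07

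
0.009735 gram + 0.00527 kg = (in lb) 0.01164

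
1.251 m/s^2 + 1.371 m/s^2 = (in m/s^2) 2.622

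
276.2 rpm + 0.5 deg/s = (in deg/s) 1658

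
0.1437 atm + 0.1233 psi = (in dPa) 1.541e+05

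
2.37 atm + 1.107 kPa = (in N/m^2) 2.412e+05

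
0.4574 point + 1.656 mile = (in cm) 2.665e+05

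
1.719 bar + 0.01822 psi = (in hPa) 1720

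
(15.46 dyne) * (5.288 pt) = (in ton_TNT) 6.893e-17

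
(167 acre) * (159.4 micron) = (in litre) 1.077e+05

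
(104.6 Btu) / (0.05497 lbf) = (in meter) 4.513e+05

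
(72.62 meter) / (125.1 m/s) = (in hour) 0.0001612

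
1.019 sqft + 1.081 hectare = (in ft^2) 1.164e+05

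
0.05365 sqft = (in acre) 1.232e-06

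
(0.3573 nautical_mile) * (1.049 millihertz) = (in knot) 1.349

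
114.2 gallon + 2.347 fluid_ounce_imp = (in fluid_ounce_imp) 1.522e+04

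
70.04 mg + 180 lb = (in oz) 2880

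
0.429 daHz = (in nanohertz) 4.29e+09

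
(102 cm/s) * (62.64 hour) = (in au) 1.538e-06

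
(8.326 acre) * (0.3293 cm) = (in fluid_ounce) 3.752e+06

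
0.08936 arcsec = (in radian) 4.332e-07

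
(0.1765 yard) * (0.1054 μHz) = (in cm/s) 1.701e-06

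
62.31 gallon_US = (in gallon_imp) 51.88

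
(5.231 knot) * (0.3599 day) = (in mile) 52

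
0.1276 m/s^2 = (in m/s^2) 0.1276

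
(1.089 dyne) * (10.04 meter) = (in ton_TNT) 2.613e-14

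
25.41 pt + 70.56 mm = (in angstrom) 7.952e+08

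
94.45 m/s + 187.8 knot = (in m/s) 191.1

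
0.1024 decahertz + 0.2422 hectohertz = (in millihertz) 2.524e+04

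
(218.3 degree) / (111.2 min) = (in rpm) 0.005453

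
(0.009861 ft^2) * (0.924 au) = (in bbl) 7.965e+08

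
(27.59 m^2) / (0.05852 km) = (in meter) 0.4715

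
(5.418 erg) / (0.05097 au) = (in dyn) 7.106e-12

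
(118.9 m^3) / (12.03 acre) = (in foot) 0.008013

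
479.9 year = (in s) 1.513e+10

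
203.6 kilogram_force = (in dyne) 1.997e+08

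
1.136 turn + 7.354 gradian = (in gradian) 461.8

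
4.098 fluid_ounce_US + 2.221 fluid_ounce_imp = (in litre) 0.1843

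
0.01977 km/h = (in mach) 1.613e-05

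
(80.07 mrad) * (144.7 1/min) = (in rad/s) 0.1931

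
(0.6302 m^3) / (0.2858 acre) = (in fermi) 5.449e+11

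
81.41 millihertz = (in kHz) 8.141e-05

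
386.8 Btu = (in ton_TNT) 9.754e-05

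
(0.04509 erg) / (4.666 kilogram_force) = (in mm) 9.854e-08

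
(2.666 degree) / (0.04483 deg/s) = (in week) 9.833e-05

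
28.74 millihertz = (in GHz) 2.874e-11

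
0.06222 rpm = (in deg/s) 0.3733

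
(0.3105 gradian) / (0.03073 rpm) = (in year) 4.806e-08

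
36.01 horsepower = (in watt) 2.685e+04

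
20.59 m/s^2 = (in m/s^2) 20.59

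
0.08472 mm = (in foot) 0.000278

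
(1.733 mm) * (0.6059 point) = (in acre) 9.153e-11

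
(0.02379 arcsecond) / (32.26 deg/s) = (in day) 2.371e-12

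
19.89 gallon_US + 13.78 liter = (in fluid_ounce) 3012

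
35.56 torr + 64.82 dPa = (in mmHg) 35.61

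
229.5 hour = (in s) 8.262e+05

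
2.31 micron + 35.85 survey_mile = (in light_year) 6.098e-12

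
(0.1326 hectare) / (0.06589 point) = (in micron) 5.705e+13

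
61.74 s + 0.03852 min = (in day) 0.0007413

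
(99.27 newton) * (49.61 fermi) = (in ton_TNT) 1.177e-21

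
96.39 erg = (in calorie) 2.304e-06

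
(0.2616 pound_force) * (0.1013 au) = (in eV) 1.101e+29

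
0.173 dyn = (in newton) 1.73e-06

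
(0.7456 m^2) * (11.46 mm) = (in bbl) 0.05374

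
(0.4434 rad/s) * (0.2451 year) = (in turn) 5.455e+05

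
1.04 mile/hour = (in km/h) 1.674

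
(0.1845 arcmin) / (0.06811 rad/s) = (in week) 1.303e-09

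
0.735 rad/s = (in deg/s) 42.11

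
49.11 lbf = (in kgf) 22.28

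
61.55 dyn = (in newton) 0.0006155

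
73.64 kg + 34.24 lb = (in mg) 8.917e+07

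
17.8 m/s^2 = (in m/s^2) 17.8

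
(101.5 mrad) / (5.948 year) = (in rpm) 5.167e-09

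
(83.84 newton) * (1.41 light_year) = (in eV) 6.98e+36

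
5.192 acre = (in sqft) 2.262e+05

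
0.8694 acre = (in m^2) 3518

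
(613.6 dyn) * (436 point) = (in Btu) 8.945e-07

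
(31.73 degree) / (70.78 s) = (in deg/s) 0.4483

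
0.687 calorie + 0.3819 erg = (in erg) 2.874e+07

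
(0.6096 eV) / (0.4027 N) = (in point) 6.875e-16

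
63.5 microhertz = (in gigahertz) 6.35e-14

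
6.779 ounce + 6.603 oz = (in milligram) 3.794e+05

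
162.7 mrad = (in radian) 0.1627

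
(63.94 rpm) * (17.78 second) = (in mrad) 1.191e+05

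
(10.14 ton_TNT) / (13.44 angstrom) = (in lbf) 7.096e+18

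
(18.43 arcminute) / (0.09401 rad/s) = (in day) 6.6e-07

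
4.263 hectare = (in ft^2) 4.589e+05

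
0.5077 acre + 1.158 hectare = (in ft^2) 1.468e+05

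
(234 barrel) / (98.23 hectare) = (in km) 3.787e-08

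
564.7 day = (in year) 1.547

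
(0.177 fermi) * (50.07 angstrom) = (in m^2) 8.862e-25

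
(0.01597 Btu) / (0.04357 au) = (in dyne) 0.0002585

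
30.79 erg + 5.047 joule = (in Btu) 0.004784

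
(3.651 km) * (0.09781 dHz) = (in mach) 0.1049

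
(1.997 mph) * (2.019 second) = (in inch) 70.96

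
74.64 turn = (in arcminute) 1.612e+06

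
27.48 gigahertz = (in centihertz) 2.748e+12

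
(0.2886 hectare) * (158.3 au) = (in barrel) 4.299e+17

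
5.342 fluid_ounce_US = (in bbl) 0.0009937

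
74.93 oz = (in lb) 4.683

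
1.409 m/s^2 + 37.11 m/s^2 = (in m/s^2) 38.52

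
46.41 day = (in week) 6.63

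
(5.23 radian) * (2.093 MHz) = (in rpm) 1.045e+08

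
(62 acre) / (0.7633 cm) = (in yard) 3.595e+07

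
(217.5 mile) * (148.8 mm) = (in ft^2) 5.606e+05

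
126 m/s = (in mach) 0.37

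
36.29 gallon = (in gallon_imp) 30.22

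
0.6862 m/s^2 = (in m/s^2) 0.6862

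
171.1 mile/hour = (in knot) 148.7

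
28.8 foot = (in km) 0.008778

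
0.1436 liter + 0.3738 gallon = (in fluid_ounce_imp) 54.85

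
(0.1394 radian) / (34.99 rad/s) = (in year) 1.263e-10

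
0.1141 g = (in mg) 114.1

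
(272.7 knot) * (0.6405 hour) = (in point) 9.169e+08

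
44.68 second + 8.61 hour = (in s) 3.104e+04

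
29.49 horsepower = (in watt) 2.199e+04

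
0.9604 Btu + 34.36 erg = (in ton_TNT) 2.422e-07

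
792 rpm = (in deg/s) 4752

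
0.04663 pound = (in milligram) 2.115e+04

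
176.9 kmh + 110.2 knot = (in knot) 205.7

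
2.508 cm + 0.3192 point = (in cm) 2.519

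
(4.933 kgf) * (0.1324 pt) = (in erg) 2.26e+04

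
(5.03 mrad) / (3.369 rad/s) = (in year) 4.734e-11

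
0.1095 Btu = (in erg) 1.155e+09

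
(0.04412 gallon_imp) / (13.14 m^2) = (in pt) 0.04327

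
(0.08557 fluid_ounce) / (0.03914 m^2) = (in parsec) 2.095e-21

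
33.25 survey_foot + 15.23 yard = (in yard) 26.31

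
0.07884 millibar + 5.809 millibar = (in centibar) 0.5888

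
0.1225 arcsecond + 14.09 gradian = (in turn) 0.03523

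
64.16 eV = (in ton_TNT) 2.457e-27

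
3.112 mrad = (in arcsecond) 641.9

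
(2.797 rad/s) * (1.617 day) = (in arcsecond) 8.06e+10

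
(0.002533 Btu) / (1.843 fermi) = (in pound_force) 3.26e+14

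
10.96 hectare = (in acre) 27.08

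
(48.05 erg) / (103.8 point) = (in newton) 0.0001312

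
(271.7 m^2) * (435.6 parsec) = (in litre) 3.652e+24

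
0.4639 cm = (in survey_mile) 2.883e-06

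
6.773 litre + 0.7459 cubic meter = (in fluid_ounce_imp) 2.649e+04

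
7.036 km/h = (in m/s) 1.954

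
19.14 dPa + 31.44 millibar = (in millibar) 31.46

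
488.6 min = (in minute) 488.6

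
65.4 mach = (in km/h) 8.017e+04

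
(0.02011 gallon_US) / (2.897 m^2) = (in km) 2.628e-08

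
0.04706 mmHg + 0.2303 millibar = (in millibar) 0.293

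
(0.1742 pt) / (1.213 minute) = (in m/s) 8.444e-07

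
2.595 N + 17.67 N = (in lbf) 4.556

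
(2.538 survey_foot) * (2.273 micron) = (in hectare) 1.758e-10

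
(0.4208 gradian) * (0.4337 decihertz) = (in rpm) 0.002738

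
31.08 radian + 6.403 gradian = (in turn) 4.963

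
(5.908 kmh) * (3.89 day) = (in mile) 342.7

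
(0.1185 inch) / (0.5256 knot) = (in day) 1.288e-07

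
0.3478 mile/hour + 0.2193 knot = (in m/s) 0.2683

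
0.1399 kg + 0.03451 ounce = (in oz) 4.969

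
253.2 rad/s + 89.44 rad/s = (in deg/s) 1.963e+04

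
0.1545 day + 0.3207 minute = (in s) 1.337e+04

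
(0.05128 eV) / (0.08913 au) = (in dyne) 6.162e-26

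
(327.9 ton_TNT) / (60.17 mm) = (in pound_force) 5.126e+12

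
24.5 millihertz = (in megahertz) 2.45e-08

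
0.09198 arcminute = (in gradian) 0.001703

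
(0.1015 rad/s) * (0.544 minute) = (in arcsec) 6.833e+05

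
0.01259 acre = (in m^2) 50.95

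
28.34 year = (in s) 8.937e+08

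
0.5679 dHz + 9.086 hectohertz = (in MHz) 0.0009087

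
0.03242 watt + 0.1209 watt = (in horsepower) 0.0002056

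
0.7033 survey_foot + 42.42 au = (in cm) 6.346e+14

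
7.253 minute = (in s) 435.2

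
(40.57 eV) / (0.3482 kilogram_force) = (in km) 1.904e-21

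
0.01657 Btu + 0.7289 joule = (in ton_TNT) 4.353e-09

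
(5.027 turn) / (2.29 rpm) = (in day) 0.001524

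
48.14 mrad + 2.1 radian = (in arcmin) 7385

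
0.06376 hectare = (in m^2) 637.6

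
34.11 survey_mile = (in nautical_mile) 29.64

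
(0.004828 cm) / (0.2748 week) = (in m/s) 2.905e-10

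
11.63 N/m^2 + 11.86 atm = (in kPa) 1202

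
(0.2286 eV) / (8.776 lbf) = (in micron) 9.382e-16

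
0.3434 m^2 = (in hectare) 3.434e-05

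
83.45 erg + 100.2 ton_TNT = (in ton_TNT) 100.2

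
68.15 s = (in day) 0.0007888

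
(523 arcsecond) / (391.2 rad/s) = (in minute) 1.08e-07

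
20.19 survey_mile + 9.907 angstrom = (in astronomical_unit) 2.172e-07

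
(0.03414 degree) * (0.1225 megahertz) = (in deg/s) 4182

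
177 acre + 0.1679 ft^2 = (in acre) 177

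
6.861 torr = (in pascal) 914.7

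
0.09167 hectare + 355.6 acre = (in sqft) 1.55e+07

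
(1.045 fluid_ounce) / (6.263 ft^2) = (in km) 5.311e-08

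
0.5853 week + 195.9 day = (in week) 28.57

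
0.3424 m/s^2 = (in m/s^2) 0.3424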